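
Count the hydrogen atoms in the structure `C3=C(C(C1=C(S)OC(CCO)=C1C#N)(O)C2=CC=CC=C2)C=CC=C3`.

17

Hydrogens are implicit in SMILES; fill each atom to its normal valence:
  10 × C (aromatic): 1 H each → 10
  6 × C (aromatic): no H
  2 × C: 2 H each → 4
  2 × C: no H
  2 × O: 1 H each → 2
  1 × N: no H
  1 × O (aromatic): no H
  1 × S: 1 H
  Total hydrogens = 17.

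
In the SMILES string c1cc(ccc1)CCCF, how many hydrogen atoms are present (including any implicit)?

11

Hydrogens are implicit in SMILES; fill each atom to its normal valence:
  5 × C (aromatic): 1 H each → 5
  3 × C: 2 H each → 6
  1 × C (aromatic): no H
  1 × F: no H
  Total hydrogens = 11.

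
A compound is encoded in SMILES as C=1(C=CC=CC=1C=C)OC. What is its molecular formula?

C9H10O

Heavy atoms from the SMILES: 9 C, 1 O.
Implicit hydrogens by atom environment:
  4 × C (aromatic): 1 H each → 4
  2 × C (aromatic): no H
  1 × C: 3 H
  1 × C: 2 H
  1 × C: 1 H
  1 × O: no H
  Total hydrogens = 10.
Molecular formula: C9H10O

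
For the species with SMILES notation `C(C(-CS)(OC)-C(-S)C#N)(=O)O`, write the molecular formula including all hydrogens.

Heavy atoms from the SMILES: 6 C, 1 N, 3 O, 2 S.
Implicit hydrogens by atom environment:
  3 × C: no H
  2 × O: no H
  2 × S: 1 H each → 2
  1 × C: 3 H
  1 × C: 2 H
  1 × C: 1 H
  1 × N: no H
  1 × O: 1 H
  Total hydrogens = 9.
Molecular formula: C6H9NO3S2

C6H9NO3S2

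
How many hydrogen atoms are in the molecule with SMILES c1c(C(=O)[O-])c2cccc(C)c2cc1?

9

Hydrogens are implicit in SMILES; fill each atom to its normal valence:
  6 × C (aromatic): 1 H each → 6
  4 × C (aromatic): no H
  1 × C: 3 H
  1 × C: no H
  1 × O: no H
  1 × O (charge -1): no H
  Total hydrogens = 9.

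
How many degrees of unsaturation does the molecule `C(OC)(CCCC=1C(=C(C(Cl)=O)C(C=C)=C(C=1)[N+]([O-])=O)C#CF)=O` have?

10

Molecular formula from the SMILES: C16H13ClFNO5.
DoU = (2C + 2 + N − H − X)/2 = (2·16 + 2 + 1 − 13 − 2)/2 = 20/2 = 10.
(Structurally: 1 ring(s) + 9 π bond(s) = 10.)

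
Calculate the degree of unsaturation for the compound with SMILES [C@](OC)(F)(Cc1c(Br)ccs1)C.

Molecular formula from the SMILES: C8H10BrFOS.
DoU = (2C + 2 + N − H − X)/2 = (2·8 + 2 + 0 − 10 − 2)/2 = 6/2 = 3.
(Structurally: 1 ring(s) + 2 π bond(s) = 3.)

3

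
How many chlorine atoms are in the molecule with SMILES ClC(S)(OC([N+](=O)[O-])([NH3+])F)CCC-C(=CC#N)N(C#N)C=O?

The symbol for chlorine appears 1 time in the SMILES.

1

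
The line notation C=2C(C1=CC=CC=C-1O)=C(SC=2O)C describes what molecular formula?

C11H10O2S

Heavy atoms from the SMILES: 11 C, 2 O, 1 S.
Implicit hydrogens by atom environment:
  5 × C (aromatic): 1 H each → 5
  5 × C (aromatic): no H
  2 × O: 1 H each → 2
  1 × C: 3 H
  1 × S (aromatic): no H
  Total hydrogens = 10.
Molecular formula: C11H10O2S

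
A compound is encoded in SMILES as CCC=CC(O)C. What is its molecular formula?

Heavy atoms from the SMILES: 6 C, 1 O.
Implicit hydrogens by atom environment:
  3 × C: 1 H each → 3
  2 × C: 3 H each → 6
  1 × C: 2 H
  1 × O: 1 H
  Total hydrogens = 12.
Molecular formula: C6H12O

C6H12O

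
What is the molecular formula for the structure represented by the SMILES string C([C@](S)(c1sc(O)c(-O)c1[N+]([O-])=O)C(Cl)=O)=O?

C7H4ClNO6S2

Heavy atoms from the SMILES: 7 C, 1 Cl, 1 N, 6 O, 2 S.
Implicit hydrogens by atom environment:
  4 × C (aromatic): no H
  3 × O: no H
  2 × C: no H
  2 × O: 1 H each → 2
  1 × C: 1 H
  1 × Cl: no H
  1 × N (charge +1): no H
  1 × O (charge -1): no H
  1 × S: 1 H
  1 × S (aromatic): no H
  Total hydrogens = 4.
Molecular formula: C7H4ClNO6S2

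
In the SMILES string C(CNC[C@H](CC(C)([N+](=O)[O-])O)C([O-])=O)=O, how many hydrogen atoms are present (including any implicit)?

13

Hydrogens are implicit in SMILES; fill each atom to its normal valence:
  3 × C: 2 H each → 6
  3 × O: no H
  2 × C: 1 H each → 2
  2 × C: no H
  2 × O (charge -1): no H
  1 × C: 3 H
  1 × N: 1 H
  1 × N (charge +1): no H
  1 × O: 1 H
  Total hydrogens = 13.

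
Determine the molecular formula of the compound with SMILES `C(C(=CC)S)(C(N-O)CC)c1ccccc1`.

Heavy atoms from the SMILES: 13 C, 1 N, 1 O, 1 S.
Implicit hydrogens by atom environment:
  5 × C (aromatic): 1 H each → 5
  3 × C: 1 H each → 3
  2 × C: 3 H each → 6
  1 × C: 2 H
  1 × C: no H
  1 × C (aromatic): no H
  1 × N: 1 H
  1 × O: 1 H
  1 × S: 1 H
  Total hydrogens = 19.
Molecular formula: C13H19NOS

C13H19NOS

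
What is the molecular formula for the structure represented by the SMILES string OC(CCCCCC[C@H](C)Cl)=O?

C9H17ClO2

Heavy atoms from the SMILES: 9 C, 1 Cl, 2 O.
Implicit hydrogens by atom environment:
  6 × C: 2 H each → 12
  1 × C: 3 H
  1 × C: 1 H
  1 × C: no H
  1 × Cl: no H
  1 × O: 1 H
  1 × O: no H
  Total hydrogens = 17.
Molecular formula: C9H17ClO2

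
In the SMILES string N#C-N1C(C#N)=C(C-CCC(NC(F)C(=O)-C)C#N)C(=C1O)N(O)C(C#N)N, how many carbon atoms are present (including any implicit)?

16

The symbol for carbon appears 16 times in the SMILES.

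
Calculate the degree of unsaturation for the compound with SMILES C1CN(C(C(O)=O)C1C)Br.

2

Molecular formula from the SMILES: C6H10BrNO2.
DoU = (2C + 2 + N − H − X)/2 = (2·6 + 2 + 1 − 10 − 1)/2 = 4/2 = 2.
(Structurally: 1 ring(s) + 1 π bond(s) = 2.)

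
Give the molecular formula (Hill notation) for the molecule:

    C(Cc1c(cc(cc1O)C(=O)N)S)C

Heavy atoms from the SMILES: 10 C, 1 N, 2 O, 1 S.
Implicit hydrogens by atom environment:
  4 × C (aromatic): no H
  2 × C: 2 H each → 4
  2 × C (aromatic): 1 H each → 2
  1 × C: 3 H
  1 × C: no H
  1 × N: 2 H
  1 × O: 1 H
  1 × O: no H
  1 × S: 1 H
  Total hydrogens = 13.
Molecular formula: C10H13NO2S

C10H13NO2S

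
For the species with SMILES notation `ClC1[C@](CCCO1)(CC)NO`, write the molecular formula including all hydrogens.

C7H14ClNO2

Heavy atoms from the SMILES: 7 C, 1 Cl, 1 N, 2 O.
Implicit hydrogens by atom environment:
  4 × C: 2 H each → 8
  1 × C: 3 H
  1 × C: 1 H
  1 × C: no H
  1 × Cl: no H
  1 × N: 1 H
  1 × O: 1 H
  1 × O: no H
  Total hydrogens = 14.
Molecular formula: C7H14ClNO2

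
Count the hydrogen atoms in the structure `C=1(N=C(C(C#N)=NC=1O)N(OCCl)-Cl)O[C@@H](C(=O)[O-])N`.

Hydrogens are implicit in SMILES; fill each atom to its normal valence:
  4 × C (aromatic): no H
  3 × O: no H
  2 × C: no H
  2 × Cl: no H
  2 × N (aromatic): no H
  2 × N: no H
  1 × C: 2 H
  1 × C: 1 H
  1 × N: 2 H
  1 × O: 1 H
  1 × O (charge -1): no H
  Total hydrogens = 6.

6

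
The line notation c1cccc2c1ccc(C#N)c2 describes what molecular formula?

Heavy atoms from the SMILES: 11 C, 1 N.
Implicit hydrogens by atom environment:
  7 × C (aromatic): 1 H each → 7
  3 × C (aromatic): no H
  1 × C: no H
  1 × N: no H
  Total hydrogens = 7.
Molecular formula: C11H7N

C11H7N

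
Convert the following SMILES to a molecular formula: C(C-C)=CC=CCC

Heavy atoms from the SMILES: 8 C.
Implicit hydrogens by atom environment:
  4 × C: 1 H each → 4
  2 × C: 3 H each → 6
  2 × C: 2 H each → 4
  Total hydrogens = 14.
Molecular formula: C8H14

C8H14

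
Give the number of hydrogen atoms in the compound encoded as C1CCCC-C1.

12

Hydrogens are implicit in SMILES; fill each atom to its normal valence:
  6 × C: 2 H each → 12
  Total hydrogens = 12.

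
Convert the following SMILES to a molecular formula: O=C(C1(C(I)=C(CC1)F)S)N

Heavy atoms from the SMILES: 6 C, 1 F, 1 I, 1 N, 1 O, 1 S.
Implicit hydrogens by atom environment:
  4 × C: no H
  2 × C: 2 H each → 4
  1 × F: no H
  1 × I: no H
  1 × N: 2 H
  1 × O: no H
  1 × S: 1 H
  Total hydrogens = 7.
Molecular formula: C6H7FINOS

C6H7FINOS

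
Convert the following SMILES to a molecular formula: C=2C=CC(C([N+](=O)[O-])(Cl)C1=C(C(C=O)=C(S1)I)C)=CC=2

Heavy atoms from the SMILES: 13 C, 1 Cl, 1 I, 1 N, 3 O, 1 S.
Implicit hydrogens by atom environment:
  5 × C (aromatic): 1 H each → 5
  5 × C (aromatic): no H
  2 × O: no H
  1 × C: 3 H
  1 × C: 1 H
  1 × C: no H
  1 × Cl: no H
  1 × I: no H
  1 × N (charge +1): no H
  1 × O (charge -1): no H
  1 × S (aromatic): no H
  Total hydrogens = 9.
Molecular formula: C13H9ClINO3S

C13H9ClINO3S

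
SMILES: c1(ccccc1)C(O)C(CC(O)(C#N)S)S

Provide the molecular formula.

Heavy atoms from the SMILES: 11 C, 1 N, 2 O, 2 S.
Implicit hydrogens by atom environment:
  5 × C (aromatic): 1 H each → 5
  2 × C: 1 H each → 2
  2 × C: no H
  2 × O: 1 H each → 2
  2 × S: 1 H each → 2
  1 × C: 2 H
  1 × C (aromatic): no H
  1 × N: no H
  Total hydrogens = 13.
Molecular formula: C11H13NO2S2

C11H13NO2S2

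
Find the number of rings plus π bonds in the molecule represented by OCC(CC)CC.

Molecular formula from the SMILES: C6H14O.
DoU = (2C + 2 + N − H − X)/2 = (2·6 + 2 + 0 − 14 − 0)/2 = 0/2 = 0.
(Structurally: 0 ring(s) + 0 π bond(s) = 0.)

0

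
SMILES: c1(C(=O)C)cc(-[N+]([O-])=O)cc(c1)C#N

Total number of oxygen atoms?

3

The symbol for oxygen appears 3 times in the SMILES.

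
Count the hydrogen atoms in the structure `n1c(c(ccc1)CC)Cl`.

Hydrogens are implicit in SMILES; fill each atom to its normal valence:
  3 × C (aromatic): 1 H each → 3
  2 × C (aromatic): no H
  1 × C: 3 H
  1 × C: 2 H
  1 × Cl: no H
  1 × N (aromatic): no H
  Total hydrogens = 8.

8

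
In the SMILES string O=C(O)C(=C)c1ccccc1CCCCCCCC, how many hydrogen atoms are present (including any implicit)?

24

Hydrogens are implicit in SMILES; fill each atom to its normal valence:
  8 × C: 2 H each → 16
  4 × C (aromatic): 1 H each → 4
  2 × C: no H
  2 × C (aromatic): no H
  1 × C: 3 H
  1 × O: 1 H
  1 × O: no H
  Total hydrogens = 24.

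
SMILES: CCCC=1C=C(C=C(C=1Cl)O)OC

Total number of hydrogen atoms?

Hydrogens are implicit in SMILES; fill each atom to its normal valence:
  4 × C (aromatic): no H
  2 × C: 3 H each → 6
  2 × C: 2 H each → 4
  2 × C (aromatic): 1 H each → 2
  1 × Cl: no H
  1 × O: 1 H
  1 × O: no H
  Total hydrogens = 13.

13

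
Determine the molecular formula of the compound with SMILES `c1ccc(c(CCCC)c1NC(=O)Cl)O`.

Heavy atoms from the SMILES: 11 C, 1 Cl, 1 N, 2 O.
Implicit hydrogens by atom environment:
  3 × C: 2 H each → 6
  3 × C (aromatic): 1 H each → 3
  3 × C (aromatic): no H
  1 × C: 3 H
  1 × C: no H
  1 × Cl: no H
  1 × N: 1 H
  1 × O: 1 H
  1 × O: no H
  Total hydrogens = 14.
Molecular formula: C11H14ClNO2

C11H14ClNO2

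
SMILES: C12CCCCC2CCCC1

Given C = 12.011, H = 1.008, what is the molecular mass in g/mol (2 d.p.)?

Molecular formula: C10H18.
M = 10×12.011 + 18×1.008 = 138.25 g/mol.

138.25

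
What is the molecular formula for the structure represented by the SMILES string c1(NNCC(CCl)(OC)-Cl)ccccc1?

Heavy atoms from the SMILES: 10 C, 2 Cl, 2 N, 1 O.
Implicit hydrogens by atom environment:
  5 × C (aromatic): 1 H each → 5
  2 × C: 2 H each → 4
  2 × Cl: no H
  2 × N: 1 H each → 2
  1 × C: 3 H
  1 × C: no H
  1 × C (aromatic): no H
  1 × O: no H
  Total hydrogens = 14.
Molecular formula: C10H14Cl2N2O

C10H14Cl2N2O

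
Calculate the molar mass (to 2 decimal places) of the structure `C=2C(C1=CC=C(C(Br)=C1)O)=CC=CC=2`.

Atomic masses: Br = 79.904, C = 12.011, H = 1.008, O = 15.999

Molecular formula: C12H9BrO.
M = 1×79.904 + 12×12.011 + 9×1.008 + 1×15.999 = 249.11 g/mol.

249.11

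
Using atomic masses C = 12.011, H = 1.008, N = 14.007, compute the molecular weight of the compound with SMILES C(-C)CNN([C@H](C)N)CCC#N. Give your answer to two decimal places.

170.26

Molecular formula: C8H18N4.
M = 8×12.011 + 18×1.008 + 4×14.007 = 170.26 g/mol.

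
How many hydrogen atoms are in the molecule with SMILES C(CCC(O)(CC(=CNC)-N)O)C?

20

Hydrogens are implicit in SMILES; fill each atom to its normal valence:
  4 × C: 2 H each → 8
  2 × C: 3 H each → 6
  2 × C: no H
  2 × O: 1 H each → 2
  1 × C: 1 H
  1 × N: 2 H
  1 × N: 1 H
  Total hydrogens = 20.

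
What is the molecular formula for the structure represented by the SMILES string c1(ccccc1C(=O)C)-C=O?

Heavy atoms from the SMILES: 9 C, 2 O.
Implicit hydrogens by atom environment:
  4 × C (aromatic): 1 H each → 4
  2 × C (aromatic): no H
  2 × O: no H
  1 × C: 3 H
  1 × C: 1 H
  1 × C: no H
  Total hydrogens = 8.
Molecular formula: C9H8O2

C9H8O2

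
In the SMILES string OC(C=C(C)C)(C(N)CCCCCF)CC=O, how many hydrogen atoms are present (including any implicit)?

Hydrogens are implicit in SMILES; fill each atom to its normal valence:
  6 × C: 2 H each → 12
  3 × C: 1 H each → 3
  2 × C: 3 H each → 6
  2 × C: no H
  1 × F: no H
  1 × N: 2 H
  1 × O: 1 H
  1 × O: no H
  Total hydrogens = 24.

24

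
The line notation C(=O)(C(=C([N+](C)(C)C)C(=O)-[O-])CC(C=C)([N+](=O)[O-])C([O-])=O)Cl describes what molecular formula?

Heavy atoms from the SMILES: 12 C, 1 Cl, 2 N, 7 O.
Implicit hydrogens by atom environment:
  6 × C: no H
  4 × O: no H
  3 × C: 3 H each → 9
  3 × O (charge -1): no H
  2 × C: 2 H each → 4
  2 × N (charge +1): no H
  1 × C: 1 H
  1 × Cl: no H
  Total hydrogens = 14.
Net charge -1.
Molecular formula: C12H14ClN2O7-

C12H14ClN2O7-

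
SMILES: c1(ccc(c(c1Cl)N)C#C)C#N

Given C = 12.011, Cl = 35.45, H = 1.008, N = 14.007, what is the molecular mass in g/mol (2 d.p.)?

176.60

Molecular formula: C9H5ClN2.
M = 9×12.011 + 1×35.45 + 5×1.008 + 2×14.007 = 176.60 g/mol.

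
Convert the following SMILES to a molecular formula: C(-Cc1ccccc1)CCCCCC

C14H22

Heavy atoms from the SMILES: 14 C.
Implicit hydrogens by atom environment:
  7 × C: 2 H each → 14
  5 × C (aromatic): 1 H each → 5
  1 × C: 3 H
  1 × C (aromatic): no H
  Total hydrogens = 22.
Molecular formula: C14H22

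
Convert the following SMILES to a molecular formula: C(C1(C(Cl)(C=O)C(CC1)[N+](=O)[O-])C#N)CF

Heavy atoms from the SMILES: 9 C, 1 Cl, 1 F, 2 N, 3 O.
Implicit hydrogens by atom environment:
  4 × C: 2 H each → 8
  3 × C: no H
  2 × C: 1 H each → 2
  2 × O: no H
  1 × Cl: no H
  1 × F: no H
  1 × N: no H
  1 × N (charge +1): no H
  1 × O (charge -1): no H
  Total hydrogens = 10.
Molecular formula: C9H10ClFN2O3

C9H10ClFN2O3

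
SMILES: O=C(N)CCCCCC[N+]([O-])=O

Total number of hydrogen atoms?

14

Hydrogens are implicit in SMILES; fill each atom to its normal valence:
  6 × C: 2 H each → 12
  2 × O: no H
  1 × C: no H
  1 × N: 2 H
  1 × N (charge +1): no H
  1 × O (charge -1): no H
  Total hydrogens = 14.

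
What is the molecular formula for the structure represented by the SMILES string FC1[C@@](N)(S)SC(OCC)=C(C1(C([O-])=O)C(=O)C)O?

Heavy atoms from the SMILES: 10 C, 1 F, 1 N, 5 O, 2 S.
Implicit hydrogens by atom environment:
  6 × C: no H
  3 × O: no H
  2 × C: 3 H each → 6
  1 × C: 2 H
  1 × C: 1 H
  1 × F: no H
  1 × N: 2 H
  1 × O: 1 H
  1 × O (charge -1): no H
  1 × S: 1 H
  1 × S: no H
  Total hydrogens = 13.
Net charge -1.
Molecular formula: C10H13FNO5S2-

C10H13FNO5S2-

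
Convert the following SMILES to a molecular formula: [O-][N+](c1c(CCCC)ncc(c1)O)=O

Heavy atoms from the SMILES: 9 C, 2 N, 3 O.
Implicit hydrogens by atom environment:
  3 × C: 2 H each → 6
  3 × C (aromatic): no H
  2 × C (aromatic): 1 H each → 2
  1 × C: 3 H
  1 × N (aromatic): no H
  1 × N (charge +1): no H
  1 × O: 1 H
  1 × O: no H
  1 × O (charge -1): no H
  Total hydrogens = 12.
Molecular formula: C9H12N2O3

C9H12N2O3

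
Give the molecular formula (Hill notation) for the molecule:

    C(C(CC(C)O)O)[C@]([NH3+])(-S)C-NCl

Heavy atoms from the SMILES: 7 C, 1 Cl, 2 N, 2 O, 1 S.
Implicit hydrogens by atom environment:
  3 × C: 2 H each → 6
  2 × C: 1 H each → 2
  2 × O: 1 H each → 2
  1 × C: 3 H
  1 × C: no H
  1 × Cl: no H
  1 × N (charge +1): 3 H
  1 × N: 1 H
  1 × S: 1 H
  Total hydrogens = 18.
Net charge +1.
Molecular formula: C7H18ClN2O2S+

C7H18ClN2O2S+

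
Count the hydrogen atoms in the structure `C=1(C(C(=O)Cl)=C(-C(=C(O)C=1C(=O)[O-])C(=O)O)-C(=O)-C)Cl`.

5

Hydrogens are implicit in SMILES; fill each atom to its normal valence:
  6 × C (aromatic): no H
  4 × C: no H
  4 × O: no H
  2 × Cl: no H
  2 × O: 1 H each → 2
  1 × C: 3 H
  1 × O (charge -1): no H
  Total hydrogens = 5.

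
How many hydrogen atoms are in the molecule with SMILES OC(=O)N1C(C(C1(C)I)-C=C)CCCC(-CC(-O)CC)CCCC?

Hydrogens are implicit in SMILES; fill each atom to its normal valence:
  9 × C: 2 H each → 18
  5 × C: 1 H each → 5
  3 × C: 3 H each → 9
  2 × C: no H
  2 × O: 1 H each → 2
  1 × I: no H
  1 × N: no H
  1 × O: no H
  Total hydrogens = 34.

34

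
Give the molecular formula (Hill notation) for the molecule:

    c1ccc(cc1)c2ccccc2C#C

Heavy atoms from the SMILES: 14 C.
Implicit hydrogens by atom environment:
  9 × C (aromatic): 1 H each → 9
  3 × C (aromatic): no H
  1 × C: 1 H
  1 × C: no H
  Total hydrogens = 10.
Molecular formula: C14H10

C14H10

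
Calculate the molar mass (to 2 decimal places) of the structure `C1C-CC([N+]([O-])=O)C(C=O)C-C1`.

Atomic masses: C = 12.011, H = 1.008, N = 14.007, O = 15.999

Molecular formula: C8H13NO3.
M = 8×12.011 + 13×1.008 + 1×14.007 + 3×15.999 = 171.20 g/mol.

171.20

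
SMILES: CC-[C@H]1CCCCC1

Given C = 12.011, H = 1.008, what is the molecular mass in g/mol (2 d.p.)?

Molecular formula: C8H16.
M = 8×12.011 + 16×1.008 = 112.22 g/mol.

112.22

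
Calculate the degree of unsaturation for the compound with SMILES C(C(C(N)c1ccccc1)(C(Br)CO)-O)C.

Molecular formula from the SMILES: C12H18BrNO2.
DoU = (2C + 2 + N − H − X)/2 = (2·12 + 2 + 1 − 18 − 1)/2 = 8/2 = 4.
(Structurally: 1 ring(s) + 3 π bond(s) = 4.)

4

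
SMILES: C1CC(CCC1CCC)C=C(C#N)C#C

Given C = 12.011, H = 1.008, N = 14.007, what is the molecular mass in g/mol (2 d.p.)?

Molecular formula: C14H19N.
M = 14×12.011 + 19×1.008 + 1×14.007 = 201.31 g/mol.

201.31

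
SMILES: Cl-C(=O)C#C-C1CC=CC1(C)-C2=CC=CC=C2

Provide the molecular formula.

C15H13ClO

Heavy atoms from the SMILES: 15 C, 1 Cl, 1 O.
Implicit hydrogens by atom environment:
  5 × C (aromatic): 1 H each → 5
  4 × C: no H
  3 × C: 1 H each → 3
  1 × C: 3 H
  1 × C: 2 H
  1 × C (aromatic): no H
  1 × Cl: no H
  1 × O: no H
  Total hydrogens = 13.
Molecular formula: C15H13ClO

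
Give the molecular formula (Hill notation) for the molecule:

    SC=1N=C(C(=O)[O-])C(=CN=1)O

C5H3N2O3S-

Heavy atoms from the SMILES: 5 C, 2 N, 3 O, 1 S.
Implicit hydrogens by atom environment:
  3 × C (aromatic): no H
  2 × N (aromatic): no H
  1 × C (aromatic): 1 H
  1 × C: no H
  1 × O: 1 H
  1 × O: no H
  1 × O (charge -1): no H
  1 × S: 1 H
  Total hydrogens = 3.
Net charge -1.
Molecular formula: C5H3N2O3S-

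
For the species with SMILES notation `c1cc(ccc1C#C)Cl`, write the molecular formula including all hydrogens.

Heavy atoms from the SMILES: 8 C, 1 Cl.
Implicit hydrogens by atom environment:
  4 × C (aromatic): 1 H each → 4
  2 × C (aromatic): no H
  1 × C: 1 H
  1 × C: no H
  1 × Cl: no H
  Total hydrogens = 5.
Molecular formula: C8H5Cl

C8H5Cl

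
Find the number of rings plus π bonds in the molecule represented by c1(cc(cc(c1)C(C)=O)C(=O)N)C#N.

8

Molecular formula from the SMILES: C10H8N2O2.
DoU = (2C + 2 + N − H − X)/2 = (2·10 + 2 + 2 − 8 − 0)/2 = 16/2 = 8.
(Structurally: 1 ring(s) + 7 π bond(s) = 8.)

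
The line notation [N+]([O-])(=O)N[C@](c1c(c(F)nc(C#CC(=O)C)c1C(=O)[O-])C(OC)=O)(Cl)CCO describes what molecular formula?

C15H12ClFN3O8-

Heavy atoms from the SMILES: 15 C, 1 Cl, 1 F, 3 N, 8 O.
Implicit hydrogens by atom environment:
  6 × C: no H
  5 × C (aromatic): no H
  5 × O: no H
  2 × C: 3 H each → 6
  2 × C: 2 H each → 4
  2 × O (charge -1): no H
  1 × Cl: no H
  1 × F: no H
  1 × N: 1 H
  1 × N (aromatic): no H
  1 × N (charge +1): no H
  1 × O: 1 H
  Total hydrogens = 12.
Net charge -1.
Molecular formula: C15H12ClFN3O8-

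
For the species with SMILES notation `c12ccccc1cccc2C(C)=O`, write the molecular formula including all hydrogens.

C12H10O

Heavy atoms from the SMILES: 12 C, 1 O.
Implicit hydrogens by atom environment:
  7 × C (aromatic): 1 H each → 7
  3 × C (aromatic): no H
  1 × C: 3 H
  1 × C: no H
  1 × O: no H
  Total hydrogens = 10.
Molecular formula: C12H10O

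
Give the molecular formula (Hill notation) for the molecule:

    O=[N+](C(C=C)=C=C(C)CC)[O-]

C8H11NO2

Heavy atoms from the SMILES: 8 C, 1 N, 2 O.
Implicit hydrogens by atom environment:
  3 × C: no H
  2 × C: 3 H each → 6
  2 × C: 2 H each → 4
  1 × C: 1 H
  1 × N (charge +1): no H
  1 × O: no H
  1 × O (charge -1): no H
  Total hydrogens = 11.
Molecular formula: C8H11NO2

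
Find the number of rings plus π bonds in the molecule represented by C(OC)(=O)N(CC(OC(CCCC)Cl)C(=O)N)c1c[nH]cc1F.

5

Molecular formula from the SMILES: C14H21ClFN3O4.
DoU = (2C + 2 + N − H − X)/2 = (2·14 + 2 + 3 − 21 − 2)/2 = 10/2 = 5.
(Structurally: 1 ring(s) + 4 π bond(s) = 5.)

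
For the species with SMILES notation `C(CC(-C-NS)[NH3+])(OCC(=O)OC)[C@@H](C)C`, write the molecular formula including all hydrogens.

C10H23N2O3S+

Heavy atoms from the SMILES: 10 C, 2 N, 3 O, 1 S.
Implicit hydrogens by atom environment:
  3 × C: 3 H each → 9
  3 × C: 2 H each → 6
  3 × C: 1 H each → 3
  3 × O: no H
  1 × C: no H
  1 × N (charge +1): 3 H
  1 × N: 1 H
  1 × S: 1 H
  Total hydrogens = 23.
Net charge +1.
Molecular formula: C10H23N2O3S+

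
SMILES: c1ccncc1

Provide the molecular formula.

Heavy atoms from the SMILES: 5 C, 1 N.
Implicit hydrogens by atom environment:
  5 × C (aromatic): 1 H each → 5
  1 × N (aromatic): no H
  Total hydrogens = 5.
Molecular formula: C5H5N

C5H5N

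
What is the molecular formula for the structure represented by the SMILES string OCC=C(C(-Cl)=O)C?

Heavy atoms from the SMILES: 5 C, 1 Cl, 2 O.
Implicit hydrogens by atom environment:
  2 × C: no H
  1 × C: 3 H
  1 × C: 2 H
  1 × C: 1 H
  1 × Cl: no H
  1 × O: 1 H
  1 × O: no H
  Total hydrogens = 7.
Molecular formula: C5H7ClO2

C5H7ClO2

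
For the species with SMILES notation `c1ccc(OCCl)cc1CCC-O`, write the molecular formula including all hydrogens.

Heavy atoms from the SMILES: 10 C, 1 Cl, 2 O.
Implicit hydrogens by atom environment:
  4 × C: 2 H each → 8
  4 × C (aromatic): 1 H each → 4
  2 × C (aromatic): no H
  1 × Cl: no H
  1 × O: 1 H
  1 × O: no H
  Total hydrogens = 13.
Molecular formula: C10H13ClO2

C10H13ClO2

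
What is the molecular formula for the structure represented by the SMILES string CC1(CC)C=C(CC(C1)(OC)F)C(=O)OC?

Heavy atoms from the SMILES: 12 C, 1 F, 3 O.
Implicit hydrogens by atom environment:
  4 × C: 3 H each → 12
  4 × C: no H
  3 × C: 2 H each → 6
  3 × O: no H
  1 × C: 1 H
  1 × F: no H
  Total hydrogens = 19.
Molecular formula: C12H19FO3

C12H19FO3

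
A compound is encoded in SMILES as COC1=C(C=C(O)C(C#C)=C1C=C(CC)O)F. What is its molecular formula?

C13H13FO3

Heavy atoms from the SMILES: 13 C, 1 F, 3 O.
Implicit hydrogens by atom environment:
  5 × C (aromatic): no H
  2 × C: 3 H each → 6
  2 × C: 1 H each → 2
  2 × C: no H
  2 × O: 1 H each → 2
  1 × C: 2 H
  1 × C (aromatic): 1 H
  1 × F: no H
  1 × O: no H
  Total hydrogens = 13.
Molecular formula: C13H13FO3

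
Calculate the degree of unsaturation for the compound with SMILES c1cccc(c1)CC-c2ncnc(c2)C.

Molecular formula from the SMILES: C13H14N2.
DoU = (2C + 2 + N − H − X)/2 = (2·13 + 2 + 2 − 14 − 0)/2 = 16/2 = 8.
(Structurally: 2 ring(s) + 6 π bond(s) = 8.)

8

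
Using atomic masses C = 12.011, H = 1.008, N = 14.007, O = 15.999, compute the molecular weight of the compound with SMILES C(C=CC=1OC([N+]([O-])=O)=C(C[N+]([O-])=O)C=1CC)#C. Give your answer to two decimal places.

Molecular formula: C11H10N2O5.
M = 11×12.011 + 10×1.008 + 2×14.007 + 5×15.999 = 250.21 g/mol.

250.21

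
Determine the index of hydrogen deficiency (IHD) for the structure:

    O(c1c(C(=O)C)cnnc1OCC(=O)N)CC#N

Molecular formula from the SMILES: C10H10N4O4.
DoU = (2C + 2 + N − H − X)/2 = (2·10 + 2 + 4 − 10 − 0)/2 = 16/2 = 8.
(Structurally: 1 ring(s) + 7 π bond(s) = 8.)

8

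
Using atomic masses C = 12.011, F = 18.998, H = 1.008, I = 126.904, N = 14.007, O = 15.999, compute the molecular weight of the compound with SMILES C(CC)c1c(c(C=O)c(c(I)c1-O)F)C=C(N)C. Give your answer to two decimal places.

Molecular formula: C13H15FINO2.
M = 13×12.011 + 1×18.998 + 15×1.008 + 1×126.904 + 1×14.007 + 2×15.999 = 363.17 g/mol.

363.17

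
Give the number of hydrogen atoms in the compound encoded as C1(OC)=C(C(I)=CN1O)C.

8

Hydrogens are implicit in SMILES; fill each atom to its normal valence:
  3 × C (aromatic): no H
  2 × C: 3 H each → 6
  1 × C (aromatic): 1 H
  1 × I: no H
  1 × N (aromatic): no H
  1 × O: 1 H
  1 × O: no H
  Total hydrogens = 8.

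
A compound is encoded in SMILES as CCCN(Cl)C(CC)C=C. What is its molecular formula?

Heavy atoms from the SMILES: 8 C, 1 Cl, 1 N.
Implicit hydrogens by atom environment:
  4 × C: 2 H each → 8
  2 × C: 3 H each → 6
  2 × C: 1 H each → 2
  1 × Cl: no H
  1 × N: no H
  Total hydrogens = 16.
Molecular formula: C8H16ClN

C8H16ClN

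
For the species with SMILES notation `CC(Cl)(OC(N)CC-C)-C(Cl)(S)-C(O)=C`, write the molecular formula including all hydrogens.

C9H17Cl2NO2S

Heavy atoms from the SMILES: 9 C, 2 Cl, 1 N, 2 O, 1 S.
Implicit hydrogens by atom environment:
  3 × C: 2 H each → 6
  3 × C: no H
  2 × C: 3 H each → 6
  2 × Cl: no H
  1 × C: 1 H
  1 × N: 2 H
  1 × O: 1 H
  1 × O: no H
  1 × S: 1 H
  Total hydrogens = 17.
Molecular formula: C9H17Cl2NO2S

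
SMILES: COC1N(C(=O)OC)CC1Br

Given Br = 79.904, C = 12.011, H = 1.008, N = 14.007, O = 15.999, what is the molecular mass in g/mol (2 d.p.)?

Molecular formula: C6H10BrNO3.
M = 1×79.904 + 6×12.011 + 10×1.008 + 1×14.007 + 3×15.999 = 224.05 g/mol.

224.05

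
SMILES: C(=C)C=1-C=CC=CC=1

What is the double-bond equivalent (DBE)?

Molecular formula from the SMILES: C8H8.
DoU = (2C + 2 + N − H − X)/2 = (2·8 + 2 + 0 − 8 − 0)/2 = 10/2 = 5.
(Structurally: 1 ring(s) + 4 π bond(s) = 5.)

5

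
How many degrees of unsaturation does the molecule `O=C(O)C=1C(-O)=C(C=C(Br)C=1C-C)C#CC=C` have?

Molecular formula from the SMILES: C13H11BrO3.
DoU = (2C + 2 + N − H − X)/2 = (2·13 + 2 + 0 − 11 − 1)/2 = 16/2 = 8.
(Structurally: 1 ring(s) + 7 π bond(s) = 8.)

8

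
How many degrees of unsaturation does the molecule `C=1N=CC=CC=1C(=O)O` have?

5

Molecular formula from the SMILES: C6H5NO2.
DoU = (2C + 2 + N − H − X)/2 = (2·6 + 2 + 1 − 5 − 0)/2 = 10/2 = 5.
(Structurally: 1 ring(s) + 4 π bond(s) = 5.)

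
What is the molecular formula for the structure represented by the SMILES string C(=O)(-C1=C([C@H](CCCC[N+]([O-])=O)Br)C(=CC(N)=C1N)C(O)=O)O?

Heavy atoms from the SMILES: 1 Br, 13 C, 3 N, 6 O.
Implicit hydrogens by atom environment:
  5 × C (aromatic): no H
  4 × C: 2 H each → 8
  3 × O: no H
  2 × C: no H
  2 × N: 2 H each → 4
  2 × O: 1 H each → 2
  1 × Br: no H
  1 × C (aromatic): 1 H
  1 × C: 1 H
  1 × N (charge +1): no H
  1 × O (charge -1): no H
  Total hydrogens = 16.
Molecular formula: C13H16BrN3O6

C13H16BrN3O6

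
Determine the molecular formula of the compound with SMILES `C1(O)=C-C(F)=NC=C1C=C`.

C7H6FNO

Heavy atoms from the SMILES: 7 C, 1 F, 1 N, 1 O.
Implicit hydrogens by atom environment:
  3 × C (aromatic): no H
  2 × C (aromatic): 1 H each → 2
  1 × C: 2 H
  1 × C: 1 H
  1 × F: no H
  1 × N (aromatic): no H
  1 × O: 1 H
  Total hydrogens = 6.
Molecular formula: C7H6FNO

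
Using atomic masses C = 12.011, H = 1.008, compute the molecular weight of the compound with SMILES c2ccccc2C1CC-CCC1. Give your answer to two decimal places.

Molecular formula: C12H16.
M = 12×12.011 + 16×1.008 = 160.26 g/mol.

160.26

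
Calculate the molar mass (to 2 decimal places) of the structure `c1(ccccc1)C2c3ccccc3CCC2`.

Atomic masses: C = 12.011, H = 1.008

Molecular formula: C16H16.
M = 16×12.011 + 16×1.008 = 208.30 g/mol.

208.30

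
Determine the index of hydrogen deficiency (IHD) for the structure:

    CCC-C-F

0

Molecular formula from the SMILES: C4H9F.
DoU = (2C + 2 + N − H − X)/2 = (2·4 + 2 + 0 − 9 − 1)/2 = 0/2 = 0.
(Structurally: 0 ring(s) + 0 π bond(s) = 0.)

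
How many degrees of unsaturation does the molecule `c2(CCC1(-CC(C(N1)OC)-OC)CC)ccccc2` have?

Molecular formula from the SMILES: C16H25NO2.
DoU = (2C + 2 + N − H − X)/2 = (2·16 + 2 + 1 − 25 − 0)/2 = 10/2 = 5.
(Structurally: 2 ring(s) + 3 π bond(s) = 5.)

5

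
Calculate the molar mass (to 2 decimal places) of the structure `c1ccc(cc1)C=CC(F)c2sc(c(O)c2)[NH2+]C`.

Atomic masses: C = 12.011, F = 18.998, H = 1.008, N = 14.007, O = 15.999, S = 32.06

264.34

Molecular formula: C14H15FNOS+.
M = 14×12.011 + 1×18.998 + 15×1.008 + 1×14.007 + 1×15.999 + 1×32.06 = 264.34 g/mol.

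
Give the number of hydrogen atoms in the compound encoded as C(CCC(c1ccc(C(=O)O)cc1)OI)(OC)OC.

17

Hydrogens are implicit in SMILES; fill each atom to its normal valence:
  4 × C (aromatic): 1 H each → 4
  4 × O: no H
  2 × C: 3 H each → 6
  2 × C: 2 H each → 4
  2 × C: 1 H each → 2
  2 × C (aromatic): no H
  1 × C: no H
  1 × I: no H
  1 × O: 1 H
  Total hydrogens = 17.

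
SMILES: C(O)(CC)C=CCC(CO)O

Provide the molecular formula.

C8H16O3

Heavy atoms from the SMILES: 8 C, 3 O.
Implicit hydrogens by atom environment:
  4 × C: 1 H each → 4
  3 × C: 2 H each → 6
  3 × O: 1 H each → 3
  1 × C: 3 H
  Total hydrogens = 16.
Molecular formula: C8H16O3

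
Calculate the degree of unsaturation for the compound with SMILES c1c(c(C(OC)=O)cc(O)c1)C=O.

6

Molecular formula from the SMILES: C9H8O4.
DoU = (2C + 2 + N − H − X)/2 = (2·9 + 2 + 0 − 8 − 0)/2 = 12/2 = 6.
(Structurally: 1 ring(s) + 5 π bond(s) = 6.)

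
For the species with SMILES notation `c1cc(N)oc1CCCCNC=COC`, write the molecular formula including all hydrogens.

Heavy atoms from the SMILES: 11 C, 2 N, 2 O.
Implicit hydrogens by atom environment:
  4 × C: 2 H each → 8
  2 × C (aromatic): 1 H each → 2
  2 × C: 1 H each → 2
  2 × C (aromatic): no H
  1 × C: 3 H
  1 × N: 2 H
  1 × N: 1 H
  1 × O (aromatic): no H
  1 × O: no H
  Total hydrogens = 18.
Molecular formula: C11H18N2O2

C11H18N2O2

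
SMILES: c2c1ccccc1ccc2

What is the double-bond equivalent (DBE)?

Molecular formula from the SMILES: C10H8.
DoU = (2C + 2 + N − H − X)/2 = (2·10 + 2 + 0 − 8 − 0)/2 = 14/2 = 7.
(Structurally: 2 ring(s) + 5 π bond(s) = 7.)

7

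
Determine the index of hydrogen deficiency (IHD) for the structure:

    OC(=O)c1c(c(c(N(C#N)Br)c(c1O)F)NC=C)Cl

Molecular formula from the SMILES: C10H6BrClFN3O3.
DoU = (2C + 2 + N − H − X)/2 = (2·10 + 2 + 3 − 6 − 3)/2 = 16/2 = 8.
(Structurally: 1 ring(s) + 7 π bond(s) = 8.)

8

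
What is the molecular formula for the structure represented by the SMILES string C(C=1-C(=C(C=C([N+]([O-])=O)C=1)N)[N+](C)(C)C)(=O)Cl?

C10H13ClN3O3+

Heavy atoms from the SMILES: 10 C, 1 Cl, 3 N, 3 O.
Implicit hydrogens by atom environment:
  4 × C (aromatic): no H
  3 × C: 3 H each → 9
  2 × C (aromatic): 1 H each → 2
  2 × N (charge +1): no H
  2 × O: no H
  1 × C: no H
  1 × Cl: no H
  1 × N: 2 H
  1 × O (charge -1): no H
  Total hydrogens = 13.
Net charge +1.
Molecular formula: C10H13ClN3O3+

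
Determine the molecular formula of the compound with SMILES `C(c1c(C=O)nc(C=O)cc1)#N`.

Heavy atoms from the SMILES: 8 C, 2 N, 2 O.
Implicit hydrogens by atom environment:
  3 × C (aromatic): no H
  2 × C (aromatic): 1 H each → 2
  2 × C: 1 H each → 2
  2 × O: no H
  1 × C: no H
  1 × N (aromatic): no H
  1 × N: no H
  Total hydrogens = 4.
Molecular formula: C8H4N2O2

C8H4N2O2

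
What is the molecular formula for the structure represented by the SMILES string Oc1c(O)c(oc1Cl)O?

Heavy atoms from the SMILES: 4 C, 1 Cl, 4 O.
Implicit hydrogens by atom environment:
  4 × C (aromatic): no H
  3 × O: 1 H each → 3
  1 × Cl: no H
  1 × O (aromatic): no H
  Total hydrogens = 3.
Molecular formula: C4H3ClO4

C4H3ClO4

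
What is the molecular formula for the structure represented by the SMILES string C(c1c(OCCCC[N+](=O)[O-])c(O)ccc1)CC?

Heavy atoms from the SMILES: 13 C, 1 N, 4 O.
Implicit hydrogens by atom environment:
  6 × C: 2 H each → 12
  3 × C (aromatic): 1 H each → 3
  3 × C (aromatic): no H
  2 × O: no H
  1 × C: 3 H
  1 × N (charge +1): no H
  1 × O: 1 H
  1 × O (charge -1): no H
  Total hydrogens = 19.
Molecular formula: C13H19NO4

C13H19NO4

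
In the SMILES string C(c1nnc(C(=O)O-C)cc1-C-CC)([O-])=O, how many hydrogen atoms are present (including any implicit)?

11

Hydrogens are implicit in SMILES; fill each atom to its normal valence:
  3 × C (aromatic): no H
  3 × O: no H
  2 × C: 3 H each → 6
  2 × C: 2 H each → 4
  2 × C: no H
  2 × N (aromatic): no H
  1 × C (aromatic): 1 H
  1 × O (charge -1): no H
  Total hydrogens = 11.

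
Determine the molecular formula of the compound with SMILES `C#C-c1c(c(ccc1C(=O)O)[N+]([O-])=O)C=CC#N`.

C12H6N2O4

Heavy atoms from the SMILES: 12 C, 2 N, 4 O.
Implicit hydrogens by atom environment:
  4 × C (aromatic): no H
  3 × C: 1 H each → 3
  3 × C: no H
  2 × C (aromatic): 1 H each → 2
  2 × O: no H
  1 × N (charge +1): no H
  1 × N: no H
  1 × O: 1 H
  1 × O (charge -1): no H
  Total hydrogens = 6.
Molecular formula: C12H6N2O4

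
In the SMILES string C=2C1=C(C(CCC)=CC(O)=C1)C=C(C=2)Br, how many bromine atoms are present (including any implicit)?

The symbol for bromine appears 1 time in the SMILES.

1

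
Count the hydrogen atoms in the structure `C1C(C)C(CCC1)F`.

Hydrogens are implicit in SMILES; fill each atom to its normal valence:
  4 × C: 2 H each → 8
  2 × C: 1 H each → 2
  1 × C: 3 H
  1 × F: no H
  Total hydrogens = 13.

13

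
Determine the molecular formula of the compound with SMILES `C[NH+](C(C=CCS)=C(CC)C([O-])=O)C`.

C10H17NO2S

Heavy atoms from the SMILES: 10 C, 1 N, 2 O, 1 S.
Implicit hydrogens by atom environment:
  3 × C: 3 H each → 9
  3 × C: no H
  2 × C: 2 H each → 4
  2 × C: 1 H each → 2
  1 × N (charge +1): 1 H
  1 × O: no H
  1 × O (charge -1): no H
  1 × S: 1 H
  Total hydrogens = 17.
Molecular formula: C10H17NO2S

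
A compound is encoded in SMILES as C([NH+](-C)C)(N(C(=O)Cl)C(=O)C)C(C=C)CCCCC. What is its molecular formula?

Heavy atoms from the SMILES: 14 C, 1 Cl, 2 N, 2 O.
Implicit hydrogens by atom environment:
  5 × C: 2 H each → 10
  4 × C: 3 H each → 12
  3 × C: 1 H each → 3
  2 × C: no H
  2 × O: no H
  1 × Cl: no H
  1 × N (charge +1): 1 H
  1 × N: no H
  Total hydrogens = 26.
Net charge +1.
Molecular formula: C14H26ClN2O2+

C14H26ClN2O2+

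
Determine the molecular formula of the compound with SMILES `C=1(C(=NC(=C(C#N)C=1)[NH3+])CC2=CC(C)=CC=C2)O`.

C14H14N3O+

Heavy atoms from the SMILES: 14 C, 3 N, 1 O.
Implicit hydrogens by atom environment:
  6 × C (aromatic): no H
  5 × C (aromatic): 1 H each → 5
  1 × C: 3 H
  1 × C: 2 H
  1 × C: no H
  1 × N (charge +1): 3 H
  1 × N (aromatic): no H
  1 × N: no H
  1 × O: 1 H
  Total hydrogens = 14.
Net charge +1.
Molecular formula: C14H14N3O+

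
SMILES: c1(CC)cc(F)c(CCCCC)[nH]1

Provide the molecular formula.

Heavy atoms from the SMILES: 11 C, 1 F, 1 N.
Implicit hydrogens by atom environment:
  5 × C: 2 H each → 10
  3 × C (aromatic): no H
  2 × C: 3 H each → 6
  1 × C (aromatic): 1 H
  1 × F: no H
  1 × N (aromatic): 1 H
  Total hydrogens = 18.
Molecular formula: C11H18FN

C11H18FN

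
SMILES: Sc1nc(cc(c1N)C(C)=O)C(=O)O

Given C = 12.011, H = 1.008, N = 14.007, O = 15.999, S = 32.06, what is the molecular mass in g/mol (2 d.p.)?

Molecular formula: C8H8N2O3S.
M = 8×12.011 + 8×1.008 + 2×14.007 + 3×15.999 + 1×32.06 = 212.22 g/mol.

212.22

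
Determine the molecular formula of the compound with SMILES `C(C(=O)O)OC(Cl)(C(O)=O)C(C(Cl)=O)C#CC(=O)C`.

Heavy atoms from the SMILES: 10 C, 2 Cl, 7 O.
Implicit hydrogens by atom environment:
  7 × C: no H
  5 × O: no H
  2 × Cl: no H
  2 × O: 1 H each → 2
  1 × C: 3 H
  1 × C: 2 H
  1 × C: 1 H
  Total hydrogens = 8.
Molecular formula: C10H8Cl2O7

C10H8Cl2O7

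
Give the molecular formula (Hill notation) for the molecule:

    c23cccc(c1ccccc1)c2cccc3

Heavy atoms from the SMILES: 16 C.
Implicit hydrogens by atom environment:
  12 × C (aromatic): 1 H each → 12
  4 × C (aromatic): no H
  Total hydrogens = 12.
Molecular formula: C16H12

C16H12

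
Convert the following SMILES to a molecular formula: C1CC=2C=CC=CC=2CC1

Heavy atoms from the SMILES: 10 C.
Implicit hydrogens by atom environment:
  4 × C: 2 H each → 8
  4 × C (aromatic): 1 H each → 4
  2 × C (aromatic): no H
  Total hydrogens = 12.
Molecular formula: C10H12

C10H12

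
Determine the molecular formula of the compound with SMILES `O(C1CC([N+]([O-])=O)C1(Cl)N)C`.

C5H9ClN2O3

Heavy atoms from the SMILES: 5 C, 1 Cl, 2 N, 3 O.
Implicit hydrogens by atom environment:
  2 × C: 1 H each → 2
  2 × O: no H
  1 × C: 3 H
  1 × C: 2 H
  1 × C: no H
  1 × Cl: no H
  1 × N: 2 H
  1 × N (charge +1): no H
  1 × O (charge -1): no H
  Total hydrogens = 9.
Molecular formula: C5H9ClN2O3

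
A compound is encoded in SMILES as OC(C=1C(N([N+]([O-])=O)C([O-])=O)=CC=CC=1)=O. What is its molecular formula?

Heavy atoms from the SMILES: 8 C, 2 N, 6 O.
Implicit hydrogens by atom environment:
  4 × C (aromatic): 1 H each → 4
  3 × O: no H
  2 × C (aromatic): no H
  2 × C: no H
  2 × O (charge -1): no H
  1 × N: no H
  1 × N (charge +1): no H
  1 × O: 1 H
  Total hydrogens = 5.
Net charge -1.
Molecular formula: C8H5N2O6-

C8H5N2O6-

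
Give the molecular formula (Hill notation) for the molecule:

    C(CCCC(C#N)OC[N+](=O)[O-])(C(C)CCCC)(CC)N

Heavy atoms from the SMILES: 15 C, 3 N, 3 O.
Implicit hydrogens by atom environment:
  8 × C: 2 H each → 16
  3 × C: 3 H each → 9
  2 × C: 1 H each → 2
  2 × C: no H
  2 × O: no H
  1 × N: 2 H
  1 × N: no H
  1 × N (charge +1): no H
  1 × O (charge -1): no H
  Total hydrogens = 29.
Molecular formula: C15H29N3O3

C15H29N3O3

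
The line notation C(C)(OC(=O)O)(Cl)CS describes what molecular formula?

C4H7ClO3S

Heavy atoms from the SMILES: 4 C, 1 Cl, 3 O, 1 S.
Implicit hydrogens by atom environment:
  2 × C: no H
  2 × O: no H
  1 × C: 3 H
  1 × C: 2 H
  1 × Cl: no H
  1 × O: 1 H
  1 × S: 1 H
  Total hydrogens = 7.
Molecular formula: C4H7ClO3S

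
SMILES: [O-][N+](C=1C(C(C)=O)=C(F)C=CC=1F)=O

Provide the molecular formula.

C8H5F2NO3

Heavy atoms from the SMILES: 8 C, 2 F, 1 N, 3 O.
Implicit hydrogens by atom environment:
  4 × C (aromatic): no H
  2 × C (aromatic): 1 H each → 2
  2 × F: no H
  2 × O: no H
  1 × C: 3 H
  1 × C: no H
  1 × N (charge +1): no H
  1 × O (charge -1): no H
  Total hydrogens = 5.
Molecular formula: C8H5F2NO3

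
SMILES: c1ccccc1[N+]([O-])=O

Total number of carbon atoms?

6

The symbol for carbon appears 6 times in the SMILES. Lowercase c denotes aromatic carbon and counts toward C.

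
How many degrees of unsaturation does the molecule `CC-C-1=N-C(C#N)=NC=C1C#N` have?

8

Molecular formula from the SMILES: C8H6N4.
DoU = (2C + 2 + N − H − X)/2 = (2·8 + 2 + 4 − 6 − 0)/2 = 16/2 = 8.
(Structurally: 1 ring(s) + 7 π bond(s) = 8.)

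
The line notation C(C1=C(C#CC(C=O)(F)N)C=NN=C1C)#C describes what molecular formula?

C11H8FN3O

Heavy atoms from the SMILES: 11 C, 1 F, 3 N, 1 O.
Implicit hydrogens by atom environment:
  4 × C: no H
  3 × C (aromatic): no H
  2 × C: 1 H each → 2
  2 × N (aromatic): no H
  1 × C: 3 H
  1 × C (aromatic): 1 H
  1 × F: no H
  1 × N: 2 H
  1 × O: no H
  Total hydrogens = 8.
Molecular formula: C11H8FN3O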